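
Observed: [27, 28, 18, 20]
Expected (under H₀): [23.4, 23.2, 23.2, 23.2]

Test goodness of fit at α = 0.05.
Chi-square goodness of fit test:
H₀: observed counts match expected distribution
H₁: observed counts differ from expected distribution
df = k - 1 = 3
χ² = Σ(O - E)²/E
   = (27 - 23.4)²/23.4 + (28 - 23.2)²/23.2 + (18 - 23.2)²/23.2 + (20 - 23.2)²/23.2
   = 0.554 + 0.993 + 1.166 + 0.441
   = 3.15
p-value = 0.3685

Since p-value > α = 0.05, we fail to reject H₀.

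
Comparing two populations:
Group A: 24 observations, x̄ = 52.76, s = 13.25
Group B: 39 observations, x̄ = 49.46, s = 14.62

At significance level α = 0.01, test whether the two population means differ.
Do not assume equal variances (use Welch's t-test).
Welch's two-sample t-test:
H₀: μ₁ = μ₂
H₁: μ₁ ≠ μ₂
s₁²/n₁ = 13.25²/24 = 7.3151,  s₂²/n₂ = 14.62²/39 = 5.4806
SE = √(s₁²/n₁ + s₂²/n₂) = √(7.3151 + 5.4806) = 3.5771
df (Welch-Satterthwaite) = (s₁²/n₁ + s₂²/n₂)² / [(s₁²/n₁)²/(n₁-1) + (s₂²/n₂)²/(n₂-1)] ≈ 52.53
t = (x̄₁ - x̄₂) / SE = (52.76 - 49.46) / 3.5771 = 3.30 / 3.5771 = 0.923
p-value = 0.3605

Since p-value > α = 0.01, we fail to reject H₀.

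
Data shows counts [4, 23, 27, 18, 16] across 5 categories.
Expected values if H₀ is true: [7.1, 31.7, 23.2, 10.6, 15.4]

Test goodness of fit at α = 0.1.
Chi-square goodness of fit test:
H₀: observed counts match expected distribution
H₁: observed counts differ from expected distribution
df = k - 1 = 4
χ² = Σ(O - E)²/E
   = (4 - 7.1)²/7.1 + (23 - 31.7)²/31.7 + (27 - 23.2)²/23.2 + (18 - 10.6)²/10.6 + (16 - 15.4)²/15.4
   = 1.354 + 2.388 + 0.622 + 5.166 + 0.023
   = 9.55
p-value = 0.0487

Since p-value < α = 0.1, we reject H₀.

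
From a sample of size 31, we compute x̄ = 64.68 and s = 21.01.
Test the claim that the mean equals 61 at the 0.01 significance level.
One-sample t-test:
H₀: μ = 61
H₁: μ ≠ 61
df = n - 1 = 30
t = (x̄ - μ₀) / (s/√n) = (64.68 - 61) / (21.01/√31) = 0.975
p-value = 0.3372

Since p-value > α = 0.01, we fail to reject H₀.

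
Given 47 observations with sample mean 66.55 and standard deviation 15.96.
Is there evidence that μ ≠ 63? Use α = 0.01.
One-sample t-test:
H₀: μ = 63
H₁: μ ≠ 63
df = n - 1 = 46
t = (x̄ - μ₀) / (s/√n) = (66.55 - 63) / (15.96/√47) = 1.525
p-value = 0.1341

Since p-value > α = 0.01, we fail to reject H₀.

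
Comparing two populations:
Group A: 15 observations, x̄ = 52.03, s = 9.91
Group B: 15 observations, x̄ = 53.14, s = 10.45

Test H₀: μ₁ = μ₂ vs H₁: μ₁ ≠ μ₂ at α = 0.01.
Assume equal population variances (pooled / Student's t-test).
Student's two-sample t-test (equal variances):
H₀: μ₁ = μ₂
H₁: μ₁ ≠ μ₂
df = n₁ + n₂ - 2 = 28
Pooled variance s_p² = [(n₁-1)s₁² + (n₂-1)s₂²] / (n₁ + n₂ - 2) = [(14)(9.91²) + (14)(10.45²)] / 28 = 103.7053
SE = √(s_p²(1/n₁ + 1/n₂)) = √(103.7053 × (1/15 + 1/15)) = 3.7185
t = (x̄₁ - x̄₂) / SE = (52.03 - 53.14) / 3.7185 = -1.11 / 3.7185 = -0.299
p-value = 0.7675

Since p-value > α = 0.01, we fail to reject H₀.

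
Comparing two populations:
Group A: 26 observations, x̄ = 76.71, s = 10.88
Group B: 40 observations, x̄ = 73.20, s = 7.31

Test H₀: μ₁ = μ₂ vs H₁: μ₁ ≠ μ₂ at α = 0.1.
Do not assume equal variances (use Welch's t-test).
Welch's two-sample t-test:
H₀: μ₁ = μ₂
H₁: μ₁ ≠ μ₂
s₁²/n₁ = 10.88²/26 = 4.5529,  s₂²/n₂ = 7.31²/40 = 1.3359
SE = √(s₁²/n₁ + s₂²/n₂) = √(4.5529 + 1.3359) = 2.4267
df (Welch-Satterthwaite) = (s₁²/n₁ + s₂²/n₂)² / [(s₁²/n₁)²/(n₁-1) + (s₂²/n₂)²/(n₂-1)] ≈ 39.64
t = (x̄₁ - x̄₂) / SE = (76.71 - 73.20) / 2.4267 = 3.51 / 2.4267 = 1.446
p-value = 0.1559

Since p-value > α = 0.1, we fail to reject H₀.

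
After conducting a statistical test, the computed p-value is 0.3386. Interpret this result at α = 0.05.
Since p = 0.3386 > α = 0.05, fail to reject H₀.
There is insufficient evidence to reject the null hypothesis; the result is not statistically significant at the 0.05 level.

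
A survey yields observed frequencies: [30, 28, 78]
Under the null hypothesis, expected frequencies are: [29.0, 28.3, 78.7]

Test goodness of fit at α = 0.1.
Chi-square goodness of fit test:
H₀: observed counts match expected distribution
H₁: observed counts differ from expected distribution
df = k - 1 = 2
χ² = Σ(O - E)²/E
   = (30 - 29.0)²/29.0 + (28 - 28.3)²/28.3 + (78 - 78.7)²/78.7
   = 0.034 + 0.003 + 0.006
   = 0.04
p-value = 0.9783

Since p-value > α = 0.1, we fail to reject H₀.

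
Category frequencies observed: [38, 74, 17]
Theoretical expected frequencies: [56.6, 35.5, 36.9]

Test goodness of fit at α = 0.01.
Chi-square goodness of fit test:
H₀: observed counts match expected distribution
H₁: observed counts differ from expected distribution
df = k - 1 = 2
χ² = Σ(O - E)²/E
   = (38 - 56.6)²/56.6 + (74 - 35.5)²/35.5 + (17 - 36.9)²/36.9
   = 6.112 + 41.754 + 10.732
   = 58.60
p-value < 0.0001

Since p-value < α = 0.01, we reject H₀.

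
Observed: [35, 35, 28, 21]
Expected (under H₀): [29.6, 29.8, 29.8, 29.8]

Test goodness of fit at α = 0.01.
Chi-square goodness of fit test:
H₀: observed counts match expected distribution
H₁: observed counts differ from expected distribution
df = k - 1 = 3
χ² = Σ(O - E)²/E
   = (35 - 29.6)²/29.6 + (35 - 29.8)²/29.8 + (28 - 29.8)²/29.8 + (21 - 29.8)²/29.8
   = 0.985 + 0.907 + 0.109 + 2.599
   = 4.60
p-value = 0.2036

Since p-value > α = 0.01, we fail to reject H₀.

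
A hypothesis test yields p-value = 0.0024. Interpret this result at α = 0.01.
Since p = 0.0024 < α = 0.01, reject H₀.
There is sufficient evidence to reject the null hypothesis; the result is statistically significant at the 0.01 level.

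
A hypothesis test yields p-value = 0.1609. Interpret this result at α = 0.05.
Since p = 0.1609 > α = 0.05, fail to reject H₀.
There is insufficient evidence to reject the null hypothesis; the result is not statistically significant at the 0.05 level.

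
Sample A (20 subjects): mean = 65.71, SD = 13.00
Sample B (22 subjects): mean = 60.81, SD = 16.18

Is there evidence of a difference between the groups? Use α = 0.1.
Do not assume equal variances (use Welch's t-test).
Welch's two-sample t-test:
H₀: μ₁ = μ₂
H₁: μ₁ ≠ μ₂
s₁²/n₁ = 13.00²/20 = 8.4500,  s₂²/n₂ = 16.18²/22 = 11.8997
SE = √(s₁²/n₁ + s₂²/n₂) = √(8.4500 + 11.8997) = 4.5111
df (Welch-Satterthwaite) = (s₁²/n₁ + s₂²/n₂)² / [(s₁²/n₁)²/(n₁-1) + (s₂²/n₂)²/(n₂-1)] ≈ 39.44
t = (x̄₁ - x̄₂) / SE = (65.71 - 60.81) / 4.5111 = 4.90 / 4.5111 = 1.086
p-value = 0.2840

Since p-value > α = 0.1, we fail to reject H₀.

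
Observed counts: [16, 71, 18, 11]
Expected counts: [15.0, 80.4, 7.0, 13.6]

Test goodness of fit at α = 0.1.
Chi-square goodness of fit test:
H₀: observed counts match expected distribution
H₁: observed counts differ from expected distribution
df = k - 1 = 3
χ² = Σ(O - E)²/E
   = (16 - 15.0)²/15.0 + (71 - 80.4)²/80.4 + (18 - 7.0)²/7.0 + (11 - 13.6)²/13.6
   = 0.067 + 1.099 + 17.286 + 0.497
   = 18.95
p-value = 0.0003

Since p-value < α = 0.1, we reject H₀.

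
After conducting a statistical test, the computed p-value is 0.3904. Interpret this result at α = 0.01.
Since p = 0.3904 > α = 0.01, fail to reject H₀.
There is insufficient evidence to reject the null hypothesis; the result is not statistically significant at the 0.01 level.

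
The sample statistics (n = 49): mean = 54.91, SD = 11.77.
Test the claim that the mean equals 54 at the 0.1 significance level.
One-sample t-test:
H₀: μ = 54
H₁: μ ≠ 54
df = n - 1 = 48
t = (x̄ - μ₀) / (s/√n) = (54.91 - 54) / (11.77/√49) = 0.541
p-value = 0.5909

Since p-value > α = 0.1, we fail to reject H₀.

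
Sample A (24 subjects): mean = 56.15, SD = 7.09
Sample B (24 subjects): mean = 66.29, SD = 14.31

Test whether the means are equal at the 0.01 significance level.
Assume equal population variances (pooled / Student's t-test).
Student's two-sample t-test (equal variances):
H₀: μ₁ = μ₂
H₁: μ₁ ≠ μ₂
df = n₁ + n₂ - 2 = 46
Pooled variance s_p² = [(n₁-1)s₁² + (n₂-1)s₂²] / (n₁ + n₂ - 2) = [(23)(7.09²) + (23)(14.31²)] / 46 = 127.5221
SE = √(s_p²(1/n₁ + 1/n₂)) = √(127.5221 × (1/24 + 1/24)) = 3.2599
t = (x̄₁ - x̄₂) / SE = (56.15 - 66.29) / 3.2599 = -10.14 / 3.2599 = -3.111
p-value = 0.0032

Since p-value < α = 0.01, we reject H₀.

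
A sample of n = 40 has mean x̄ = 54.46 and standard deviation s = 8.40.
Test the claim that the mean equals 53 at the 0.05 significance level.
One-sample t-test:
H₀: μ = 53
H₁: μ ≠ 53
df = n - 1 = 39
t = (x̄ - μ₀) / (s/√n) = (54.46 - 53) / (8.40/√40) = 1.099
p-value = 0.2784

Since p-value > α = 0.05, we fail to reject H₀.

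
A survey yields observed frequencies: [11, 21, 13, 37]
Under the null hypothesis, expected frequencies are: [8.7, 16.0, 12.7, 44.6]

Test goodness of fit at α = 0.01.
Chi-square goodness of fit test:
H₀: observed counts match expected distribution
H₁: observed counts differ from expected distribution
df = k - 1 = 3
χ² = Σ(O - E)²/E
   = (11 - 8.7)²/8.7 + (21 - 16.0)²/16.0 + (13 - 12.7)²/12.7 + (37 - 44.6)²/44.6
   = 0.608 + 1.562 + 0.007 + 1.295
   = 3.47
p-value = 0.3243

Since p-value > α = 0.01, we fail to reject H₀.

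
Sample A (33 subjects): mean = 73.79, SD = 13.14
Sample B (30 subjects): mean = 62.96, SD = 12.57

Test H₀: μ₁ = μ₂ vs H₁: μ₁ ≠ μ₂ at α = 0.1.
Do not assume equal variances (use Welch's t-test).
Welch's two-sample t-test:
H₀: μ₁ = μ₂
H₁: μ₁ ≠ μ₂
s₁²/n₁ = 13.14²/33 = 5.2321,  s₂²/n₂ = 12.57²/30 = 5.2668
SE = √(s₁²/n₁ + s₂²/n₂) = √(5.2321 + 5.2668) = 3.2402
df (Welch-Satterthwaite) = (s₁²/n₁ + s₂²/n₂)² / [(s₁²/n₁)²/(n₁-1) + (s₂²/n₂)²/(n₂-1)] ≈ 60.83
t = (x̄₁ - x̄₂) / SE = (73.79 - 62.96) / 3.2402 = 10.83 / 3.2402 = 3.342
p-value = 0.0014

Since p-value < α = 0.1, we reject H₀.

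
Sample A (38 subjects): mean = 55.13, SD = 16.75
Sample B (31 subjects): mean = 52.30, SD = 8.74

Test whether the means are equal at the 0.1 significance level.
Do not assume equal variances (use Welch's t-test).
Welch's two-sample t-test:
H₀: μ₁ = μ₂
H₁: μ₁ ≠ μ₂
s₁²/n₁ = 16.75²/38 = 7.3832,  s₂²/n₂ = 8.74²/31 = 2.4641
SE = √(s₁²/n₁ + s₂²/n₂) = √(7.3832 + 2.4641) = 3.1380
df (Welch-Satterthwaite) = (s₁²/n₁ + s₂²/n₂)² / [(s₁²/n₁)²/(n₁-1) + (s₂²/n₂)²/(n₂-1)] ≈ 57.87
t = (x̄₁ - x̄₂) / SE = (55.13 - 52.30) / 3.1380 = 2.83 / 3.1380 = 0.902
p-value = 0.3709

Since p-value > α = 0.1, we fail to reject H₀.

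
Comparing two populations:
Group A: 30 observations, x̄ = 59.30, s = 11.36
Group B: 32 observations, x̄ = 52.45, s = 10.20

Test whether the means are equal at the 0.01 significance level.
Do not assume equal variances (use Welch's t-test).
Welch's two-sample t-test:
H₀: μ₁ = μ₂
H₁: μ₁ ≠ μ₂
s₁²/n₁ = 11.36²/30 = 4.3017,  s₂²/n₂ = 10.20²/32 = 3.2512
SE = √(s₁²/n₁ + s₂²/n₂) = √(4.3017 + 3.2512) = 2.7483
df (Welch-Satterthwaite) = (s₁²/n₁ + s₂²/n₂)² / [(s₁²/n₁)²/(n₁-1) + (s₂²/n₂)²/(n₂-1)] ≈ 58.27
t = (x̄₁ - x̄₂) / SE = (59.30 - 52.45) / 2.7483 = 6.85 / 2.7483 = 2.492
p-value = 0.0155

Since p-value > α = 0.01, we fail to reject H₀.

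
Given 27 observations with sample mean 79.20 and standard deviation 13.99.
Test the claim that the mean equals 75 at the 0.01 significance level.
One-sample t-test:
H₀: μ = 75
H₁: μ ≠ 75
df = n - 1 = 26
t = (x̄ - μ₀) / (s/√n) = (79.20 - 75) / (13.99/√27) = 1.560
p-value = 0.1309

Since p-value > α = 0.01, we fail to reject H₀.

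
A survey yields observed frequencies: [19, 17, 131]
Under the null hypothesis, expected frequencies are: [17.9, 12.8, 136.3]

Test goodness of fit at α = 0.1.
Chi-square goodness of fit test:
H₀: observed counts match expected distribution
H₁: observed counts differ from expected distribution
df = k - 1 = 2
χ² = Σ(O - E)²/E
   = (19 - 17.9)²/17.9 + (17 - 12.8)²/12.8 + (131 - 136.3)²/136.3
   = 0.068 + 1.378 + 0.206
   = 1.65
p-value = 0.4378

Since p-value > α = 0.1, we fail to reject H₀.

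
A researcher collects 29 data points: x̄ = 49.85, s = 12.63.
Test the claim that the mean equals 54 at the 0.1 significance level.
One-sample t-test:
H₀: μ = 54
H₁: μ ≠ 54
df = n - 1 = 28
t = (x̄ - μ₀) / (s/√n) = (49.85 - 54) / (12.63/√29) = -1.769
p-value = 0.0877

Since p-value < α = 0.1, we reject H₀.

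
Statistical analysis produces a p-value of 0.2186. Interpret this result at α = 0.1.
Since p = 0.2186 > α = 0.1, fail to reject H₀.
There is insufficient evidence to reject the null hypothesis; the result is not statistically significant at the 0.1 level.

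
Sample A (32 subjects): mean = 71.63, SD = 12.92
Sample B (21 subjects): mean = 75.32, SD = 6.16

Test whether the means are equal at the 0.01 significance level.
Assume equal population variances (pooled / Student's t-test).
Student's two-sample t-test (equal variances):
H₀: μ₁ = μ₂
H₁: μ₁ ≠ μ₂
df = n₁ + n₂ - 2 = 51
Pooled variance s_p² = [(n₁-1)s₁² + (n₂-1)s₂²] / (n₁ + n₂ - 2) = [(31)(12.92²) + (20)(6.16²)] / 51 = 116.3457
SE = √(s_p²(1/n₁ + 1/n₂)) = √(116.3457 × (1/32 + 1/21)) = 3.0292
t = (x̄₁ - x̄₂) / SE = (71.63 - 75.32) / 3.0292 = -3.69 / 3.0292 = -1.218
p-value = 0.2288

Since p-value > α = 0.01, we fail to reject H₀.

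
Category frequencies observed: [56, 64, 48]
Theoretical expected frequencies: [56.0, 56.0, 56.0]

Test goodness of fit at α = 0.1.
Chi-square goodness of fit test:
H₀: observed counts match expected distribution
H₁: observed counts differ from expected distribution
df = k - 1 = 2
χ² = Σ(O - E)²/E
   = (56 - 56.0)²/56.0 + (64 - 56.0)²/56.0 + (48 - 56.0)²/56.0
   = 0.000 + 1.143 + 1.143
   = 2.29
p-value = 0.3189

Since p-value > α = 0.1, we fail to reject H₀.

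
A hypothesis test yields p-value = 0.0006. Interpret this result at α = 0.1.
Since p = 0.0006 < α = 0.1, reject H₀.
There is sufficient evidence to reject the null hypothesis; the result is statistically significant at the 0.1 level.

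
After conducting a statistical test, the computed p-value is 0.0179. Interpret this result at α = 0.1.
Since p = 0.0179 < α = 0.1, reject H₀.
There is sufficient evidence to reject the null hypothesis; the result is statistically significant at the 0.1 level.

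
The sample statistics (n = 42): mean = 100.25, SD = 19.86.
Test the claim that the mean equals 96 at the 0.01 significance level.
One-sample t-test:
H₀: μ = 96
H₁: μ ≠ 96
df = n - 1 = 41
t = (x̄ - μ₀) / (s/√n) = (100.25 - 96) / (19.86/√42) = 1.387
p-value = 0.1730

Since p-value > α = 0.01, we fail to reject H₀.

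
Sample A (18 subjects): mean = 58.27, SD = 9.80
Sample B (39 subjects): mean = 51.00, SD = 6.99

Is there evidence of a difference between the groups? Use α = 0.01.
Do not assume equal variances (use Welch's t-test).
Welch's two-sample t-test:
H₀: μ₁ = μ₂
H₁: μ₁ ≠ μ₂
s₁²/n₁ = 9.80²/18 = 5.3356,  s₂²/n₂ = 6.99²/39 = 1.2528
SE = √(s₁²/n₁ + s₂²/n₂) = √(5.3356 + 1.2528) = 2.5668
df (Welch-Satterthwaite) = (s₁²/n₁ + s₂²/n₂)² / [(s₁²/n₁)²/(n₁-1) + (s₂²/n₂)²/(n₂-1)] ≈ 25.30
t = (x̄₁ - x̄₂) / SE = (58.27 - 51.00) / 2.5668 = 7.27 / 2.5668 = 2.832
p-value = 0.0089

Since p-value < α = 0.01, we reject H₀.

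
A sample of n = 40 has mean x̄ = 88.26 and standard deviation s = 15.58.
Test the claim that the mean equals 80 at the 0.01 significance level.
One-sample t-test:
H₀: μ = 80
H₁: μ ≠ 80
df = n - 1 = 39
t = (x̄ - μ₀) / (s/√n) = (88.26 - 80) / (15.58/√40) = 3.353
p-value = 0.0018

Since p-value < α = 0.01, we reject H₀.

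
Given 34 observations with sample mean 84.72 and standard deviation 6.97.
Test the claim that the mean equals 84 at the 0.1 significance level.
One-sample t-test:
H₀: μ = 84
H₁: μ ≠ 84
df = n - 1 = 33
t = (x̄ - μ₀) / (s/√n) = (84.72 - 84) / (6.97/√34) = 0.602
p-value = 0.5511

Since p-value > α = 0.1, we fail to reject H₀.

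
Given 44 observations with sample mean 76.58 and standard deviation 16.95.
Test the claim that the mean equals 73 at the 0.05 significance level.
One-sample t-test:
H₀: μ = 73
H₁: μ ≠ 73
df = n - 1 = 43
t = (x̄ - μ₀) / (s/√n) = (76.58 - 73) / (16.95/√44) = 1.401
p-value = 0.1684

Since p-value > α = 0.05, we fail to reject H₀.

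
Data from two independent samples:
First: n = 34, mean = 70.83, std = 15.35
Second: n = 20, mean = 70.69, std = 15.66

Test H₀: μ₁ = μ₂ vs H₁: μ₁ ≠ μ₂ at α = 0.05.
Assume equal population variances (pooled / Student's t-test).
Student's two-sample t-test (equal variances):
H₀: μ₁ = μ₂
H₁: μ₁ ≠ μ₂
df = n₁ + n₂ - 2 = 52
Pooled variance s_p² = [(n₁-1)s₁² + (n₂-1)s₂²] / (n₁ + n₂ - 2) = [(33)(15.35²) + (19)(15.66²)] / 52 = 239.1350
SE = √(s_p²(1/n₁ + 1/n₂)) = √(239.1350 × (1/34 + 1/20)) = 4.3578
t = (x̄₁ - x̄₂) / SE = (70.83 - 70.69) / 4.3578 = 0.14 / 4.3578 = 0.032
p-value = 0.9745

Since p-value > α = 0.05, we fail to reject H₀.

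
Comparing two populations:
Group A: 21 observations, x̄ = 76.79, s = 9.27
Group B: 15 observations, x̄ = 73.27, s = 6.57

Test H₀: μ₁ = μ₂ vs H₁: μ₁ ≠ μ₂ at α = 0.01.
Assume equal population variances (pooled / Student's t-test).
Student's two-sample t-test (equal variances):
H₀: μ₁ = μ₂
H₁: μ₁ ≠ μ₂
df = n₁ + n₂ - 2 = 34
Pooled variance s_p² = [(n₁-1)s₁² + (n₂-1)s₂²] / (n₁ + n₂ - 2) = [(20)(9.27²) + (14)(6.57²)] / 34 = 68.3225
SE = √(s_p²(1/n₁ + 1/n₂)) = √(68.3225 × (1/21 + 1/15)) = 2.7943
t = (x̄₁ - x̄₂) / SE = (76.79 - 73.27) / 2.7943 = 3.52 / 2.7943 = 1.260
p-value = 0.2164

Since p-value > α = 0.01, we fail to reject H₀.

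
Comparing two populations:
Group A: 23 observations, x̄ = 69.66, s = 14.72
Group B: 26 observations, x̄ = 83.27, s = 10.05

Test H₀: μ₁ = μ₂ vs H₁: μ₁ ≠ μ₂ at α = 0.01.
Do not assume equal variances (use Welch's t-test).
Welch's two-sample t-test:
H₀: μ₁ = μ₂
H₁: μ₁ ≠ μ₂
s₁²/n₁ = 14.72²/23 = 9.4208,  s₂²/n₂ = 10.05²/26 = 3.8847
SE = √(s₁²/n₁ + s₂²/n₂) = √(9.4208 + 3.8847) = 3.6477
df (Welch-Satterthwaite) = (s₁²/n₁ + s₂²/n₂)² / [(s₁²/n₁)²/(n₁-1) + (s₂²/n₂)²/(n₂-1)] ≈ 38.17
t = (x̄₁ - x̄₂) / SE = (69.66 - 83.27) / 3.6477 = -13.61 / 3.6477 = -3.731
p-value = 0.0006

Since p-value < α = 0.01, we reject H₀.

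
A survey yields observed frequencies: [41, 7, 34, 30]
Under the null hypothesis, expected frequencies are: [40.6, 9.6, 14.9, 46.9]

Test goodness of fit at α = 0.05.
Chi-square goodness of fit test:
H₀: observed counts match expected distribution
H₁: observed counts differ from expected distribution
df = k - 1 = 3
χ² = Σ(O - E)²/E
   = (41 - 40.6)²/40.6 + (7 - 9.6)²/9.6 + (34 - 14.9)²/14.9 + (30 - 46.9)²/46.9
   = 0.004 + 0.704 + 24.484 + 6.090
   = 31.28
p-value < 0.0001

Since p-value < α = 0.05, we reject H₀.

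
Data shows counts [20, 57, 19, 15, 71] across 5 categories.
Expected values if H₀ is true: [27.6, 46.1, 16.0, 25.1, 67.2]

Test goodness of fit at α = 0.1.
Chi-square goodness of fit test:
H₀: observed counts match expected distribution
H₁: observed counts differ from expected distribution
df = k - 1 = 4
χ² = Σ(O - E)²/E
   = (20 - 27.6)²/27.6 + (57 - 46.1)²/46.1 + (19 - 16.0)²/16.0 + (15 - 25.1)²/25.1 + (71 - 67.2)²/67.2
   = 2.093 + 2.577 + 0.562 + 4.064 + 0.215
   = 9.51
p-value = 0.0495

Since p-value < α = 0.1, we reject H₀.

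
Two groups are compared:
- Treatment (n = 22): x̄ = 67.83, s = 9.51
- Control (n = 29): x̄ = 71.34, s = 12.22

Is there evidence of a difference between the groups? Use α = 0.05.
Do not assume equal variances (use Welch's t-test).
Welch's two-sample t-test:
H₀: μ₁ = μ₂
H₁: μ₁ ≠ μ₂
s₁²/n₁ = 9.51²/22 = 4.1109,  s₂²/n₂ = 12.22²/29 = 5.1493
SE = √(s₁²/n₁ + s₂²/n₂) = √(4.1109 + 5.1493) = 3.0431
df (Welch-Satterthwaite) = (s₁²/n₁ + s₂²/n₂)² / [(s₁²/n₁)²/(n₁-1) + (s₂²/n₂)²/(n₂-1)] ≈ 48.95
t = (x̄₁ - x̄₂) / SE = (67.83 - 71.34) / 3.0431 = -3.51 / 3.0431 = -1.153
p-value = 0.2543

Since p-value > α = 0.05, we fail to reject H₀.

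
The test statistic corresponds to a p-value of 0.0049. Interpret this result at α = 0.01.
Since p = 0.0049 < α = 0.01, reject H₀.
There is sufficient evidence to reject the null hypothesis; the result is statistically significant at the 0.01 level.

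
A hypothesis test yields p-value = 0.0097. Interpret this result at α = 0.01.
Since p = 0.0097 < α = 0.01, reject H₀.
There is sufficient evidence to reject the null hypothesis; the result is statistically significant at the 0.01 level.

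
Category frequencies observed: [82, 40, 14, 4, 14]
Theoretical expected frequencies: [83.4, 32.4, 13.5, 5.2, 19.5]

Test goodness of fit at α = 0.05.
Chi-square goodness of fit test:
H₀: observed counts match expected distribution
H₁: observed counts differ from expected distribution
df = k - 1 = 4
χ² = Σ(O - E)²/E
   = (82 - 83.4)²/83.4 + (40 - 32.4)²/32.4 + (14 - 13.5)²/13.5 + (4 - 5.2)²/5.2 + (14 - 19.5)²/19.5
   = 0.024 + 1.783 + 0.019 + 0.277 + 1.551
   = 3.65
p-value = 0.4550

Since p-value > α = 0.05, we fail to reject H₀.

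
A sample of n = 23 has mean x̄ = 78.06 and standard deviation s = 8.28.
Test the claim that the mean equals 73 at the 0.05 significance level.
One-sample t-test:
H₀: μ = 73
H₁: μ ≠ 73
df = n - 1 = 22
t = (x̄ - μ₀) / (s/√n) = (78.06 - 73) / (8.28/√23) = 2.931
p-value = 0.0077

Since p-value < α = 0.05, we reject H₀.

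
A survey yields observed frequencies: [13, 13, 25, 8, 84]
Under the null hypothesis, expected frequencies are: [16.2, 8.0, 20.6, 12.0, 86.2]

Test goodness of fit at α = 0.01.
Chi-square goodness of fit test:
H₀: observed counts match expected distribution
H₁: observed counts differ from expected distribution
df = k - 1 = 4
χ² = Σ(O - E)²/E
   = (13 - 16.2)²/16.2 + (13 - 8.0)²/8.0 + (25 - 20.6)²/20.6 + (8 - 12.0)²/12.0 + (84 - 86.2)²/86.2
   = 0.632 + 3.125 + 0.940 + 1.333 + 0.056
   = 6.09
p-value = 0.1928

Since p-value > α = 0.01, we fail to reject H₀.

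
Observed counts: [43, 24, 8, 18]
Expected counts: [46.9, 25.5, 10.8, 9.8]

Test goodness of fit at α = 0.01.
Chi-square goodness of fit test:
H₀: observed counts match expected distribution
H₁: observed counts differ from expected distribution
df = k - 1 = 3
χ² = Σ(O - E)²/E
   = (43 - 46.9)²/46.9 + (24 - 25.5)²/25.5 + (8 - 10.8)²/10.8 + (18 - 9.8)²/9.8
   = 0.324 + 0.088 + 0.726 + 6.861
   = 8.00
p-value = 0.0460

Since p-value > α = 0.01, we fail to reject H₀.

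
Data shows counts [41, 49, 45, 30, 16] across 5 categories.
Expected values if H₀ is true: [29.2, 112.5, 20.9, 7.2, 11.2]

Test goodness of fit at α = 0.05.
Chi-square goodness of fit test:
H₀: observed counts match expected distribution
H₁: observed counts differ from expected distribution
df = k - 1 = 4
χ² = Σ(O - E)²/E
   = (41 - 29.2)²/29.2 + (49 - 112.5)²/112.5 + (45 - 20.9)²/20.9 + (30 - 7.2)²/7.2 + (16 - 11.2)²/11.2
   = 4.768 + 35.842 + 27.790 + 72.200 + 2.057
   = 142.66
p-value < 0.0001

Since p-value < α = 0.05, we reject H₀.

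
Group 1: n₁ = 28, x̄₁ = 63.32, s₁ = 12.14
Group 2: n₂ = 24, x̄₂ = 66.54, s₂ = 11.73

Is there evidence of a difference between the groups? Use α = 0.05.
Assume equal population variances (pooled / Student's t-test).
Student's two-sample t-test (equal variances):
H₀: μ₁ = μ₂
H₁: μ₁ ≠ μ₂
df = n₁ + n₂ - 2 = 50
Pooled variance s_p² = [(n₁-1)s₁² + (n₂-1)s₂²] / (n₁ + n₂ - 2) = [(27)(12.14²) + (23)(11.73²)] / 50 = 142.8777
SE = √(s_p²(1/n₁ + 1/n₂)) = √(142.8777 × (1/28 + 1/24)) = 3.3251
t = (x̄₁ - x̄₂) / SE = (63.32 - 66.54) / 3.3251 = -3.22 / 3.3251 = -0.968
p-value = 0.3375

Since p-value > α = 0.05, we fail to reject H₀.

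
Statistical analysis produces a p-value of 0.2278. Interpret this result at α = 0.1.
Since p = 0.2278 > α = 0.1, fail to reject H₀.
There is insufficient evidence to reject the null hypothesis; the result is not statistically significant at the 0.1 level.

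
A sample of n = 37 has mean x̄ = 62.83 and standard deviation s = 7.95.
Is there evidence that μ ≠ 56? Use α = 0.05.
One-sample t-test:
H₀: μ = 56
H₁: μ ≠ 56
df = n - 1 = 36
t = (x̄ - μ₀) / (s/√n) = (62.83 - 56) / (7.95/√37) = 5.226
p-value < 0.0001

Since p-value < α = 0.05, we reject H₀.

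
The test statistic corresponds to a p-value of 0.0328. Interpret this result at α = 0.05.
Since p = 0.0328 < α = 0.05, reject H₀.
There is sufficient evidence to reject the null hypothesis; the result is statistically significant at the 0.05 level.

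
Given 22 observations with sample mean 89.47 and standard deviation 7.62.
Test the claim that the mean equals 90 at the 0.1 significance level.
One-sample t-test:
H₀: μ = 90
H₁: μ ≠ 90
df = n - 1 = 21
t = (x̄ - μ₀) / (s/√n) = (89.47 - 90) / (7.62/√22) = -0.326
p-value = 0.7475

Since p-value > α = 0.1, we fail to reject H₀.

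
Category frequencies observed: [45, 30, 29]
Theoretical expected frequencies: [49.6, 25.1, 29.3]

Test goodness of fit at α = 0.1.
Chi-square goodness of fit test:
H₀: observed counts match expected distribution
H₁: observed counts differ from expected distribution
df = k - 1 = 2
χ² = Σ(O - E)²/E
   = (45 - 49.6)²/49.6 + (30 - 25.1)²/25.1 + (29 - 29.3)²/29.3
   = 0.427 + 0.957 + 0.003
   = 1.39
p-value = 0.5000

Since p-value > α = 0.1, we fail to reject H₀.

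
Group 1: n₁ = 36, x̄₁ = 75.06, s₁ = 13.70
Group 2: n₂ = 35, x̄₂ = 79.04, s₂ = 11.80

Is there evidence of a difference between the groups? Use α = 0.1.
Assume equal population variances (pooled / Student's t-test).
Student's two-sample t-test (equal variances):
H₀: μ₁ = μ₂
H₁: μ₁ ≠ μ₂
df = n₁ + n₂ - 2 = 69
Pooled variance s_p² = [(n₁-1)s₁² + (n₂-1)s₂²] / (n₁ + n₂ - 2) = [(35)(13.70²) + (34)(11.80²)] / 69 = 163.8161
SE = √(s_p²(1/n₁ + 1/n₂)) = √(163.8161 × (1/36 + 1/35)) = 3.0382
t = (x̄₁ - x̄₂) / SE = (75.06 - 79.04) / 3.0382 = -3.98 / 3.0382 = -1.310
p-value = 0.1946

Since p-value > α = 0.1, we fail to reject H₀.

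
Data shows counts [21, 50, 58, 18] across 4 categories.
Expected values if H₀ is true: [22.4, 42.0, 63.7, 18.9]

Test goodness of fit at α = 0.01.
Chi-square goodness of fit test:
H₀: observed counts match expected distribution
H₁: observed counts differ from expected distribution
df = k - 1 = 3
χ² = Σ(O - E)²/E
   = (21 - 22.4)²/22.4 + (50 - 42.0)²/42.0 + (58 - 63.7)²/63.7 + (18 - 18.9)²/18.9
   = 0.087 + 1.524 + 0.510 + 0.043
   = 2.16
p-value = 0.5390

Since p-value > α = 0.01, we fail to reject H₀.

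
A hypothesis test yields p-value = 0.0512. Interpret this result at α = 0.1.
Since p = 0.0512 < α = 0.1, reject H₀.
There is sufficient evidence to reject the null hypothesis; the result is statistically significant at the 0.1 level.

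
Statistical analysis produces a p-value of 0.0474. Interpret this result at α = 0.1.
Since p = 0.0474 < α = 0.1, reject H₀.
There is sufficient evidence to reject the null hypothesis; the result is statistically significant at the 0.1 level.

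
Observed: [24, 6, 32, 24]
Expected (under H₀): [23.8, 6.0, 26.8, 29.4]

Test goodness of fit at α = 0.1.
Chi-square goodness of fit test:
H₀: observed counts match expected distribution
H₁: observed counts differ from expected distribution
df = k - 1 = 3
χ² = Σ(O - E)²/E
   = (24 - 23.8)²/23.8 + (6 - 6.0)²/6.0 + (32 - 26.8)²/26.8 + (24 - 29.4)²/29.4
   = 0.002 + 0.000 + 1.009 + 0.992
   = 2.00
p-value = 0.5719

Since p-value > α = 0.1, we fail to reject H₀.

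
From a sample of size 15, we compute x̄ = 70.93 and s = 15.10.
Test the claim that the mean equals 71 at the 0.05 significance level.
One-sample t-test:
H₀: μ = 71
H₁: μ ≠ 71
df = n - 1 = 14
t = (x̄ - μ₀) / (s/√n) = (70.93 - 71) / (15.10/√15) = -0.018
p-value = 0.9859

Since p-value > α = 0.05, we fail to reject H₀.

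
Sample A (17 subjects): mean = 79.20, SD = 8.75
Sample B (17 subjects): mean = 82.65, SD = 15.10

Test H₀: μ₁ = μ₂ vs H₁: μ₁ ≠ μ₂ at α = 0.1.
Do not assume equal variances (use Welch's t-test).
Welch's two-sample t-test:
H₀: μ₁ = μ₂
H₁: μ₁ ≠ μ₂
s₁²/n₁ = 8.75²/17 = 4.5037,  s₂²/n₂ = 15.10²/17 = 13.4124
SE = √(s₁²/n₁ + s₂²/n₂) = √(4.5037 + 13.4124) = 4.2327
df (Welch-Satterthwaite) = (s₁²/n₁ + s₂²/n₂)² / [(s₁²/n₁)²/(n₁-1) + (s₂²/n₂)²/(n₂-1)] ≈ 25.66
t = (x̄₁ - x̄₂) / SE = (79.20 - 82.65) / 4.2327 = -3.45 / 4.2327 = -0.815
p-value = 0.4225

Since p-value > α = 0.1, we fail to reject H₀.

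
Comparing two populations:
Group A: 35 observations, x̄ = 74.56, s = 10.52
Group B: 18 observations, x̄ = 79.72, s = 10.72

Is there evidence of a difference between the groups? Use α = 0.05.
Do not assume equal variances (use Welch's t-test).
Welch's two-sample t-test:
H₀: μ₁ = μ₂
H₁: μ₁ ≠ μ₂
s₁²/n₁ = 10.52²/35 = 3.1620,  s₂²/n₂ = 10.72²/18 = 6.3844
SE = √(s₁²/n₁ + s₂²/n₂) = √(3.1620 + 6.3844) = 3.0897
df (Welch-Satterthwaite) = (s₁²/n₁ + s₂²/n₂)² / [(s₁²/n₁)²/(n₁-1) + (s₂²/n₂)²/(n₂-1)] ≈ 33.86
t = (x̄₁ - x̄₂) / SE = (74.56 - 79.72) / 3.0897 = -5.16 / 3.0897 = -1.670
p-value = 0.1041

Since p-value > α = 0.05, we fail to reject H₀.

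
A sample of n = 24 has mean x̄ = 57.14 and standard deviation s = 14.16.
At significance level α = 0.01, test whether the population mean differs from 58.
One-sample t-test:
H₀: μ = 58
H₁: μ ≠ 58
df = n - 1 = 23
t = (x̄ - μ₀) / (s/√n) = (57.14 - 58) / (14.16/√24) = -0.298
p-value = 0.7687

Since p-value > α = 0.01, we fail to reject H₀.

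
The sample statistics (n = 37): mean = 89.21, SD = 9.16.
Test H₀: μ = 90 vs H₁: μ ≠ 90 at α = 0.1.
One-sample t-test:
H₀: μ = 90
H₁: μ ≠ 90
df = n - 1 = 36
t = (x̄ - μ₀) / (s/√n) = (89.21 - 90) / (9.16/√37) = -0.525
p-value = 0.6031

Since p-value > α = 0.1, we fail to reject H₀.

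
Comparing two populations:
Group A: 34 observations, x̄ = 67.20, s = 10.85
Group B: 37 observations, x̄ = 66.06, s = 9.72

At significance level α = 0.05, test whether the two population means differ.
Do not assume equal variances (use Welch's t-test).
Welch's two-sample t-test:
H₀: μ₁ = μ₂
H₁: μ₁ ≠ μ₂
s₁²/n₁ = 10.85²/34 = 3.4624,  s₂²/n₂ = 9.72²/37 = 2.5535
SE = √(s₁²/n₁ + s₂²/n₂) = √(3.4624 + 2.5535) = 2.4527
df (Welch-Satterthwaite) = (s₁²/n₁ + s₂²/n₂)² / [(s₁²/n₁)²/(n₁-1) + (s₂²/n₂)²/(n₂-1)] ≈ 66.48
t = (x̄₁ - x̄₂) / SE = (67.20 - 66.06) / 2.4527 = 1.14 / 2.4527 = 0.465
p-value = 0.6436

Since p-value > α = 0.05, we fail to reject H₀.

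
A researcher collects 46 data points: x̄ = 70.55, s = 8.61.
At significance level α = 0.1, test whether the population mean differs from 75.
One-sample t-test:
H₀: μ = 75
H₁: μ ≠ 75
df = n - 1 = 45
t = (x̄ - μ₀) / (s/√n) = (70.55 - 75) / (8.61/√46) = -3.505
p-value = 0.0010

Since p-value < α = 0.1, we reject H₀.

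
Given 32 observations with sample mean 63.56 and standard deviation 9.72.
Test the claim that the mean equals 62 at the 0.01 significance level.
One-sample t-test:
H₀: μ = 62
H₁: μ ≠ 62
df = n - 1 = 31
t = (x̄ - μ₀) / (s/√n) = (63.56 - 62) / (9.72/√32) = 0.908
p-value = 0.3709

Since p-value > α = 0.01, we fail to reject H₀.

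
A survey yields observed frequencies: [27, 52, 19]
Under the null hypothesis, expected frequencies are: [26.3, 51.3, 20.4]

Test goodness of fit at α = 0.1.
Chi-square goodness of fit test:
H₀: observed counts match expected distribution
H₁: observed counts differ from expected distribution
df = k - 1 = 2
χ² = Σ(O - E)²/E
   = (27 - 26.3)²/26.3 + (52 - 51.3)²/51.3 + (19 - 20.4)²/20.4
   = 0.019 + 0.010 + 0.096
   = 0.12
p-value = 0.9398

Since p-value > α = 0.1, we fail to reject H₀.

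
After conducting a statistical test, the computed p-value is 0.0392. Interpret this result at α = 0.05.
Since p = 0.0392 < α = 0.05, reject H₀.
There is sufficient evidence to reject the null hypothesis; the result is statistically significant at the 0.05 level.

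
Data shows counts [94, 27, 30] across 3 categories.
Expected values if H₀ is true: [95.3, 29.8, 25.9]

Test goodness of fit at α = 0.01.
Chi-square goodness of fit test:
H₀: observed counts match expected distribution
H₁: observed counts differ from expected distribution
df = k - 1 = 2
χ² = Σ(O - E)²/E
   = (94 - 95.3)²/95.3 + (27 - 29.8)²/29.8 + (30 - 25.9)²/25.9
   = 0.018 + 0.263 + 0.649
   = 0.93
p-value = 0.6282

Since p-value > α = 0.01, we fail to reject H₀.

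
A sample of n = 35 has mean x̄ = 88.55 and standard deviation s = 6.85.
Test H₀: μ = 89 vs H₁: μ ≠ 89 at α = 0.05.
One-sample t-test:
H₀: μ = 89
H₁: μ ≠ 89
df = n - 1 = 34
t = (x̄ - μ₀) / (s/√n) = (88.55 - 89) / (6.85/√35) = -0.389
p-value = 0.7000

Since p-value > α = 0.05, we fail to reject H₀.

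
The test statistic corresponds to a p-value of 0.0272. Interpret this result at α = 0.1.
Since p = 0.0272 < α = 0.1, reject H₀.
There is sufficient evidence to reject the null hypothesis; the result is statistically significant at the 0.1 level.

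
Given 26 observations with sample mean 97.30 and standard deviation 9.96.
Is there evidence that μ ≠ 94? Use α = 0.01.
One-sample t-test:
H₀: μ = 94
H₁: μ ≠ 94
df = n - 1 = 25
t = (x̄ - μ₀) / (s/√n) = (97.30 - 94) / (9.96/√26) = 1.689
p-value = 0.1036

Since p-value > α = 0.01, we fail to reject H₀.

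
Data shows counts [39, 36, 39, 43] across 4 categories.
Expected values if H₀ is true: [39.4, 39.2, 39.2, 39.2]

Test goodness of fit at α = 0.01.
Chi-square goodness of fit test:
H₀: observed counts match expected distribution
H₁: observed counts differ from expected distribution
df = k - 1 = 3
χ² = Σ(O - E)²/E
   = (39 - 39.4)²/39.4 + (36 - 39.2)²/39.2 + (39 - 39.2)²/39.2 + (43 - 39.2)²/39.2
   = 0.004 + 0.261 + 0.001 + 0.368
   = 0.63
p-value = 0.8885

Since p-value > α = 0.01, we fail to reject H₀.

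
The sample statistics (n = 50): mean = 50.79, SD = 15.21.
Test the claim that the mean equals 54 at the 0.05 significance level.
One-sample t-test:
H₀: μ = 54
H₁: μ ≠ 54
df = n - 1 = 49
t = (x̄ - μ₀) / (s/√n) = (50.79 - 54) / (15.21/√50) = -1.492
p-value = 0.1420

Since p-value > α = 0.05, we fail to reject H₀.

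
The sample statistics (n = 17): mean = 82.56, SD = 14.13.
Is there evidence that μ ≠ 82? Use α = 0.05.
One-sample t-test:
H₀: μ = 82
H₁: μ ≠ 82
df = n - 1 = 16
t = (x̄ - μ₀) / (s/√n) = (82.56 - 82) / (14.13/√17) = 0.163
p-value = 0.8722

Since p-value > α = 0.05, we fail to reject H₀.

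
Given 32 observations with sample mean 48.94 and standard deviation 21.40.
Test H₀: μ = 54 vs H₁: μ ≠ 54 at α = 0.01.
One-sample t-test:
H₀: μ = 54
H₁: μ ≠ 54
df = n - 1 = 31
t = (x̄ - μ₀) / (s/√n) = (48.94 - 54) / (21.40/√32) = -1.338
p-value = 0.1908

Since p-value > α = 0.01, we fail to reject H₀.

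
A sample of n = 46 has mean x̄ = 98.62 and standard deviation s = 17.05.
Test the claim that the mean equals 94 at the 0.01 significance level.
One-sample t-test:
H₀: μ = 94
H₁: μ ≠ 94
df = n - 1 = 45
t = (x̄ - μ₀) / (s/√n) = (98.62 - 94) / (17.05/√46) = 1.838
p-value = 0.0727

Since p-value > α = 0.01, we fail to reject H₀.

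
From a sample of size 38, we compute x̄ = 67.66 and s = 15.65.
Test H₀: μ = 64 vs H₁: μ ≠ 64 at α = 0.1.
One-sample t-test:
H₀: μ = 64
H₁: μ ≠ 64
df = n - 1 = 37
t = (x̄ - μ₀) / (s/√n) = (67.66 - 64) / (15.65/√38) = 1.442
p-value = 0.1578

Since p-value > α = 0.1, we fail to reject H₀.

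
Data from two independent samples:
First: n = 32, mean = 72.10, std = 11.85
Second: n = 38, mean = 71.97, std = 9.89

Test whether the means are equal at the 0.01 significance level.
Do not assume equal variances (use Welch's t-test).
Welch's two-sample t-test:
H₀: μ₁ = μ₂
H₁: μ₁ ≠ μ₂
s₁²/n₁ = 11.85²/32 = 4.3882,  s₂²/n₂ = 9.89²/38 = 2.5740
SE = √(s₁²/n₁ + s₂²/n₂) = √(4.3882 + 2.5740) = 2.6386
df (Welch-Satterthwaite) = (s₁²/n₁ + s₂²/n₂)² / [(s₁²/n₁)²/(n₁-1) + (s₂²/n₂)²/(n₂-1)] ≈ 60.57
t = (x̄₁ - x̄₂) / SE = (72.10 - 71.97) / 2.6386 = 0.13 / 2.6386 = 0.049
p-value = 0.9609

Since p-value > α = 0.01, we fail to reject H₀.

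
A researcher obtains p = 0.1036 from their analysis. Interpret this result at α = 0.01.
Since p = 0.1036 > α = 0.01, fail to reject H₀.
There is insufficient evidence to reject the null hypothesis; the result is not statistically significant at the 0.01 level.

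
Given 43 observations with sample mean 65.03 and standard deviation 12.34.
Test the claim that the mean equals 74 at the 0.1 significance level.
One-sample t-test:
H₀: μ = 74
H₁: μ ≠ 74
df = n - 1 = 42
t = (x̄ - μ₀) / (s/√n) = (65.03 - 74) / (12.34/√43) = -4.767
p-value < 0.0001

Since p-value < α = 0.1, we reject H₀.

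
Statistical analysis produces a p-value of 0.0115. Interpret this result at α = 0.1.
Since p = 0.0115 < α = 0.1, reject H₀.
There is sufficient evidence to reject the null hypothesis; the result is statistically significant at the 0.1 level.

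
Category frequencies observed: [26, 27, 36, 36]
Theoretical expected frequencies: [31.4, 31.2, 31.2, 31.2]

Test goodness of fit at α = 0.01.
Chi-square goodness of fit test:
H₀: observed counts match expected distribution
H₁: observed counts differ from expected distribution
df = k - 1 = 3
χ² = Σ(O - E)²/E
   = (26 - 31.4)²/31.4 + (27 - 31.2)²/31.2 + (36 - 31.2)²/31.2 + (36 - 31.2)²/31.2
   = 0.929 + 0.565 + 0.738 + 0.738
   = 2.97
p-value = 0.3961

Since p-value > α = 0.01, we fail to reject H₀.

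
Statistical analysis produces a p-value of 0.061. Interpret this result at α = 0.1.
Since p = 0.061 < α = 0.1, reject H₀.
There is sufficient evidence to reject the null hypothesis; the result is statistically significant at the 0.1 level.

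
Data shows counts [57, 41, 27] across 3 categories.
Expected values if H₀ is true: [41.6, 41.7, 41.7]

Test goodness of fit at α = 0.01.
Chi-square goodness of fit test:
H₀: observed counts match expected distribution
H₁: observed counts differ from expected distribution
df = k - 1 = 2
χ² = Σ(O - E)²/E
   = (57 - 41.6)²/41.6 + (41 - 41.7)²/41.7 + (27 - 41.7)²/41.7
   = 5.701 + 0.012 + 5.182
   = 10.89
p-value = 0.0043

Since p-value < α = 0.01, we reject H₀.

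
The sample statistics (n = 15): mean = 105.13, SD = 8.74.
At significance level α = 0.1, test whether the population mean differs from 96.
One-sample t-test:
H₀: μ = 96
H₁: μ ≠ 96
df = n - 1 = 14
t = (x̄ - μ₀) / (s/√n) = (105.13 - 96) / (8.74/√15) = 4.046
p-value = 0.0012

Since p-value < α = 0.1, we reject H₀.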